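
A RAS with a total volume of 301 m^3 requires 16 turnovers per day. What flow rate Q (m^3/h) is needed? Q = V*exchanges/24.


Daily recirculation volume = 301 m^3 * 16 = 4816 m^3/day
Flow rate Q = daily volume / 24 h = 4816 / 24 = 200.667 m^3/h

200.667 m^3/h


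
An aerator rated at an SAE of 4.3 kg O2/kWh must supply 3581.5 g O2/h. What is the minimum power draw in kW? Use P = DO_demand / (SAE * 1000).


SAE in g O2/kWh = 4.3 * 1000 = 4300 g/kWh
P = DO_demand / SAE_g = 3581.5 / 4300 = 0.832907 kW

0.832907 kW


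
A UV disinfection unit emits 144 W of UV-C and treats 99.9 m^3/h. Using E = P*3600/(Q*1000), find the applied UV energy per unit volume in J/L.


Energy delivered per hour = 144 W * 3600 s = 518400 J/h
Volume treated per hour = 99.9 m^3/h * 1000 = 99900 L/h
dose = 518400 / 99900 = 5.18919 J/L

5.18919 J/L


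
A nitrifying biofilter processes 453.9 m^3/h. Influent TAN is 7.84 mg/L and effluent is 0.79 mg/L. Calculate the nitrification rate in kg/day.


Concentration drop: TAN_in - TAN_out = 7.84 - 0.79 = 7.05 mg/L
Hourly TAN removed = Q * dTAN = 453.9 m^3/h * 7.05 mg/L = 3199.995 g/h  (m^3/h * mg/L = g/h)
Daily TAN removed = 3199.995 * 24 = 76799.88 g/day
Convert to kg/day: 76799.88 / 1000 = 76.79988 kg/day

76.79988 kg/day


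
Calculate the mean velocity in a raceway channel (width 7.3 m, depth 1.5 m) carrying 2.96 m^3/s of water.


Cross-sectional area = W * d = 7.3 * 1.5 = 10.95 m^2
Velocity = Q / A = 2.96 / 10.95 = 0.27032 m/s

0.27032 m/s


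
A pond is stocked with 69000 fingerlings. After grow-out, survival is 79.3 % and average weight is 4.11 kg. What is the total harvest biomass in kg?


Survivors = 69000 * 79.3/100 = 54717 fish
Harvest biomass = survivors * W_f = 54717 * 4.11 = 224886.87 kg

224886.87 kg


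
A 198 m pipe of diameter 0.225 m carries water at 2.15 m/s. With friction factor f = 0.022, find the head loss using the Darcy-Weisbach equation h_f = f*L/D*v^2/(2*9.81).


v^2 = 2.15^2 = 4.6225 m^2/s^2
L/D = 198/0.225 = 880
h_f = f*(L/D)*v^2/(2g) = 0.022 * 880 * 4.6225 / 19.62 = 4.56124 m

4.56124 m


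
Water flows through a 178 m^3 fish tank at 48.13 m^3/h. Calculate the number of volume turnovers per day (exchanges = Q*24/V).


Daily flow volume = 48.13 m^3/h * 24 h = 1155.12 m^3/day
Exchanges = daily flow / tank volume = 1155.12 / 178 = 6.48944 exchanges/day

6.48944 exchanges/day


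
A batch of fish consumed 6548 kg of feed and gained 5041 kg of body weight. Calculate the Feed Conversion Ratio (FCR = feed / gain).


FCR = feed consumed / weight gained
FCR = 6548 kg / 5041 kg = 1.29895

1.29895


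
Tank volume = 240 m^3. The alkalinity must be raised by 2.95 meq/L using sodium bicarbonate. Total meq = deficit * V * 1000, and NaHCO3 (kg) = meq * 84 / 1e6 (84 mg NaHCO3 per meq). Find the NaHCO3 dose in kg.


Tank volume in L = 240 m^3 * 1000 = 240000 L
Total meq required = 2.95 meq/L * 240000 L = 708000 meq
NaHCO3 mass = 708000 meq * 84 mg/meq / 1e6 = 59.472 kg

59.472 kg


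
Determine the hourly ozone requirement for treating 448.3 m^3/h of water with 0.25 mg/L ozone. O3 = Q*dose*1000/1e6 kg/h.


O3 demand (mg/h) = Q * dose * 1000 = 448.3 * 0.25 * 1000 = 112075 mg/h
Convert mg to kg: 112075 / 1e6 = 0.112075 kg/h

0.112075 kg/h


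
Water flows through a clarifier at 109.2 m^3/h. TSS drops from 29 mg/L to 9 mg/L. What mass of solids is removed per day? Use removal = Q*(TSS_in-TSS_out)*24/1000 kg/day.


Concentration drop: TSS_in - TSS_out = 29 - 9 = 20 mg/L
Hourly solids removed = Q * dTSS = 109.2 m^3/h * 20 mg/L = 2184 g/h  (m^3/h * mg/L = g/h)
Daily solids removed = 2184 * 24 = 52416 g/day
Convert g to kg: 52416 / 1000 = 52.416 kg/day

52.416 kg/day


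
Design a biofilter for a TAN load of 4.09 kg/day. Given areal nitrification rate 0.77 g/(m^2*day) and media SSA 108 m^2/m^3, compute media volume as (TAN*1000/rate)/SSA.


A = 4.09*1000 / 0.77 = 5311.6883 m^2
V = 5311.6883 / 108 = 49.1823

49.1823 m^3


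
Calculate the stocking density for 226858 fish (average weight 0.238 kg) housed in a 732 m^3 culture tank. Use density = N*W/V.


Total biomass = 226858 fish * 0.238 kg = 53992.204 kg
Density = total biomass / volume = 53992.204 / 732 = 73.7598 kg/m^3

73.7598 kg/m^3


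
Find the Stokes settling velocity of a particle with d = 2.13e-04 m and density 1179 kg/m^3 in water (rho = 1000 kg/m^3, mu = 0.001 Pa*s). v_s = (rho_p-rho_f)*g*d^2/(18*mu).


Density difference: rho_p - rho_f = 1179 - 1000 = 179 kg/m^3
d^2 = (2.13e-04)^2 = 4.5369e-08 m^2
Numerator = (rho_p - rho_f) * g * d^2 = 179 * 9.81 * 4.5369e-08 = 7.966751e-05
Denominator = 18 * mu = 18 * 0.001 = 0.018
v_s = 7.966751e-05 / 0.018 = 0.00442597 m/s
Check: Re = rho_f * v_s * d / mu = 1000 * 0.00442597 * 2.13e-04 / 0.001 = 0.943 < 1, so Stokes' law applies.

0.00442597 m/s


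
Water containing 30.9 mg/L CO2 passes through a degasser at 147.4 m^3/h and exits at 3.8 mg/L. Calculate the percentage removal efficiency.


CO2_out / CO2_in = 3.8 / 30.9 = 0.12297735
Fraction remaining = 0.12297735
efficiency = (1 - 0.12297735) * 100 = 87.7023 %

87.7023 %


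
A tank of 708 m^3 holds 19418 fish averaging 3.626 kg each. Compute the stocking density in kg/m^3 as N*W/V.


Total biomass = 19418 fish * 3.626 kg = 70409.668 kg
Density = total biomass / volume = 70409.668 / 708 = 99.4487 kg/m^3

99.4487 kg/m^3


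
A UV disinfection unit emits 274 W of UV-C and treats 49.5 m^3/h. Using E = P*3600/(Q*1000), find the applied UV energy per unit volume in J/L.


Energy delivered per hour = 274 W * 3600 s = 986400 J/h
Volume treated per hour = 49.5 m^3/h * 1000 = 49500 L/h
dose = 986400 / 49500 = 19.9273 J/L

19.9273 J/L


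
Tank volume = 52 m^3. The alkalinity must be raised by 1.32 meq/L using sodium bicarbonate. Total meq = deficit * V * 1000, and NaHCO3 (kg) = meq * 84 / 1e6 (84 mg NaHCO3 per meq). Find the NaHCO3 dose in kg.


Tank volume in L = 52 m^3 * 1000 = 52000 L
Total meq required = 1.32 meq/L * 52000 L = 68640 meq
NaHCO3 mass = 68640 meq * 84 mg/meq / 1e6 = 5.76576 kg

5.76576 kg


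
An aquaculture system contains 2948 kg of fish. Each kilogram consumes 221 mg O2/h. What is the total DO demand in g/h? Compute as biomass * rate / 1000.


Total O2 consumption (mg/h) = 2948 kg * 221 mg/(kg*h) = 651508 mg/h
Convert to g/h: 651508 / 1000 = 651.508 g/h

651.508 g/h


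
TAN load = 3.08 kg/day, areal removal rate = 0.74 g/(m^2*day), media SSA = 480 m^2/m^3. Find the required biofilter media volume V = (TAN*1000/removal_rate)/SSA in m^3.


A = 3.08*1000 / 0.74 = 4162.1622 m^2
V = 4162.1622 / 480 = 8.67117

8.67117 m^3


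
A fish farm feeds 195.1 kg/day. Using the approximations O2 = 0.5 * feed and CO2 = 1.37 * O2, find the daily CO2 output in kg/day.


O2 = 195.1 * 0.5 = 97.55
CO2 = 97.55 * 1.37 = 133.6435

133.6435 kg/day


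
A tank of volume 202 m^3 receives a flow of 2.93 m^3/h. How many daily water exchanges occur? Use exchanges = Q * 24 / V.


Daily flow volume = 2.93 m^3/h * 24 h = 70.32 m^3/day
Exchanges = daily flow / tank volume = 70.32 / 202 = 0.348119 exchanges/day

0.348119 exchanges/day


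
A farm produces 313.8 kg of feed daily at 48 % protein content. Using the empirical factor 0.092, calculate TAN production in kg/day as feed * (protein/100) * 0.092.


Protein in feed = 313.8 * 48/100 = 150.624 kg/day
TAN = protein * 0.092 = 150.624 * 0.092 = 13.857408 kg/day

13.857408 kg/day


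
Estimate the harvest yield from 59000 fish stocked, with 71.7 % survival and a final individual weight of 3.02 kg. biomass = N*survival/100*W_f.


Survivors = 59000 * 71.7/100 = 42303 fish
Harvest biomass = survivors * W_f = 42303 * 3.02 = 127755.06 kg

127755.06 kg


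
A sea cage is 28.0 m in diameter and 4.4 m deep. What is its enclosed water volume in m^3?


r = d/2 = 28.0/2 = 14 m
Base area = pi*r^2 = pi*14^2 = 615.75216 m^2
Volume = 615.75216 * 4.4 = 2709.31 m^3

2709.31 m^3


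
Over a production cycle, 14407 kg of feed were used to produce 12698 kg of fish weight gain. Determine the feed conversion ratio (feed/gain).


FCR = feed consumed / weight gained
FCR = 14407 kg / 12698 kg = 1.13459

1.13459


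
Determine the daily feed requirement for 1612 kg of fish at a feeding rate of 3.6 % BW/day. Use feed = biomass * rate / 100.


Feeding rate fraction = 3.6% / 100 = 0.036
Daily feed = 1612 kg * 0.036 = 58.032 kg/day

58.032 kg/day


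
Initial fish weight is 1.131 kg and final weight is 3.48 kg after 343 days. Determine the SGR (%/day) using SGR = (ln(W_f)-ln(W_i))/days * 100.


ln(W_f) = ln(3.48) = 1.2470323
ln(W_i) = ln(1.131) = 0.1231022
ln(W_f) - ln(W_i) = 1.2470323 - 0.1231022 = 1.1239301
SGR = 1.1239301 / 343 * 100 = 0.327676 %/day

0.327676 %/day


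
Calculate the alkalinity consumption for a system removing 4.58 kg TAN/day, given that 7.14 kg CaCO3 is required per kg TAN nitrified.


Alkalinity factor: 7.14 kg CaCO3 consumed per kg TAN nitrified
alk = 4.58 kg TAN * 7.14 = 32.7012 kg CaCO3/day

32.7012 kg CaCO3/day


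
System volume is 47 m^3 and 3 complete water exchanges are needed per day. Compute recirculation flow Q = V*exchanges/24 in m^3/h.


Daily recirculation volume = 47 m^3 * 3 = 141 m^3/day
Flow rate Q = daily volume / 24 h = 141 / 24 = 5.875 m^3/h

5.875 m^3/h


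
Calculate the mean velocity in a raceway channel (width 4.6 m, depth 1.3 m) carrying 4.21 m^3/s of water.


Cross-sectional area = W * d = 4.6 * 1.3 = 5.98 m^2
Velocity = Q / A = 4.21 / 5.98 = 0.704013 m/s

0.704013 m/s


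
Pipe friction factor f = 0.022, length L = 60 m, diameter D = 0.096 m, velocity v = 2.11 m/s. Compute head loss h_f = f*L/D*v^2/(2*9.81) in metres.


v^2 = 2.11^2 = 4.4521 m^2/s^2
L/D = 60/0.096 = 625
h_f = f*(L/D)*v^2/(2g) = 0.022 * 625 * 4.4521 / 19.62 = 3.1201 m

3.1201 m


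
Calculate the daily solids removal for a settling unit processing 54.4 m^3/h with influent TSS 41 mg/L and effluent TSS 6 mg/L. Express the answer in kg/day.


Concentration drop: TSS_in - TSS_out = 41 - 6 = 35 mg/L
Hourly solids removed = Q * dTSS = 54.4 m^3/h * 35 mg/L = 1904 g/h  (m^3/h * mg/L = g/h)
Daily solids removed = 1904 * 24 = 45696 g/day
Convert g to kg: 45696 / 1000 = 45.696 kg/day

45.696 kg/day


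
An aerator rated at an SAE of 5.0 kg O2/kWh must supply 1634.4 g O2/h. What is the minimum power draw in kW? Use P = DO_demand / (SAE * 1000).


SAE in g O2/kWh = 5.0 * 1000 = 5000 g/kWh
P = DO_demand / SAE_g = 1634.4 / 5000 = 0.32688 kW

0.32688 kW


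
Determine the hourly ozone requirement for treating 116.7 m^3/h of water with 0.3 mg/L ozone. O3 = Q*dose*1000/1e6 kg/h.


O3 demand (mg/h) = Q * dose * 1000 = 116.7 * 0.3 * 1000 = 35010 mg/h
Convert mg to kg: 35010 / 1e6 = 0.03501 kg/h

0.03501 kg/h


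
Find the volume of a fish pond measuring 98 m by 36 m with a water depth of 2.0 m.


Base area = L * W = 98 * 36 = 3528 m^2
Volume = area * depth = 3528 * 2.0 = 7056 m^3

7056 m^3


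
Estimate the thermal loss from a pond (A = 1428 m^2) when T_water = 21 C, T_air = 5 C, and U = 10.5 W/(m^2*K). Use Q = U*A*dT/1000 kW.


Temperature difference dT = 21 - 5 = 16 K
Heat loss (W) = U * A * dT = 10.5 * 1428 * 16 = 239904 W
Convert to kW: 239904 / 1000 = 239.904 kW

239.904 kW


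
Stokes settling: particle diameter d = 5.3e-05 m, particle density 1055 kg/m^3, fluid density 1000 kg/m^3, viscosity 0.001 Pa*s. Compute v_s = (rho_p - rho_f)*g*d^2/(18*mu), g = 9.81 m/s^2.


Density difference: rho_p - rho_f = 1055 - 1000 = 55 kg/m^3
d^2 = (5.3e-05)^2 = 2.809e-09 m^2
Numerator = (rho_p - rho_f) * g * d^2 = 55 * 9.81 * 2.809e-09 = 1.515596e-06
Denominator = 18 * mu = 18 * 0.001 = 0.018
v_s = 1.515596e-06 / 0.018 = 8.41998e-05 m/s
Check: Re = rho_f * v_s * d / mu = 1000 * 8.41998e-05 * 5.3e-05 / 0.001 = 0.00446 < 1, so Stokes' law applies.

8.41998e-05 m/s


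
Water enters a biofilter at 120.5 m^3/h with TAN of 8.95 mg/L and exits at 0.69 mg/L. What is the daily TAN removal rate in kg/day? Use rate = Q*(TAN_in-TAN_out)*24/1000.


Concentration drop: TAN_in - TAN_out = 8.95 - 0.69 = 8.26 mg/L
Hourly TAN removed = Q * dTAN = 120.5 m^3/h * 8.26 mg/L = 995.33 g/h  (m^3/h * mg/L = g/h)
Daily TAN removed = 995.33 * 24 = 23887.92 g/day
Convert to kg/day: 23887.92 / 1000 = 23.88792 kg/day

23.88792 kg/day


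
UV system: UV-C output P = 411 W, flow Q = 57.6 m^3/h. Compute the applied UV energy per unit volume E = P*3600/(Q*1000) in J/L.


Energy delivered per hour = 411 W * 3600 s = 1479600 J/h
Volume treated per hour = 57.6 m^3/h * 1000 = 57600 L/h
dose = 1479600 / 57600 = 25.6875 J/L

25.6875 J/L


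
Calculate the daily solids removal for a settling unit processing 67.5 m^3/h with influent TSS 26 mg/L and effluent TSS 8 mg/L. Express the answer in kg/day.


Concentration drop: TSS_in - TSS_out = 26 - 8 = 18 mg/L
Hourly solids removed = Q * dTSS = 67.5 m^3/h * 18 mg/L = 1215 g/h  (m^3/h * mg/L = g/h)
Daily solids removed = 1215 * 24 = 29160 g/day
Convert g to kg: 29160 / 1000 = 29.16 kg/day

29.16 kg/day


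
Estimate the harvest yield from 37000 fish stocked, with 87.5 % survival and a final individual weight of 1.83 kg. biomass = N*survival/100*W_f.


Survivors = 37000 * 87.5/100 = 32375 fish
Harvest biomass = survivors * W_f = 32375 * 1.83 = 59246.25 kg

59246.25 kg


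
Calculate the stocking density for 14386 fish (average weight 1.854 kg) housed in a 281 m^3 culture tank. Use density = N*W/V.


Total biomass = 14386 fish * 1.854 kg = 26671.644 kg
Density = total biomass / volume = 26671.644 / 281 = 94.9169 kg/m^3

94.9169 kg/m^3


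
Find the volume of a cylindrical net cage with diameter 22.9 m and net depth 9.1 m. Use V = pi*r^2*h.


r = d/2 = 22.9/2 = 11.45 m
Base area = pi*r^2 = pi*11.45^2 = 411.87065 m^2
Volume = 411.87065 * 9.1 = 3748.02 m^3

3748.02 m^3


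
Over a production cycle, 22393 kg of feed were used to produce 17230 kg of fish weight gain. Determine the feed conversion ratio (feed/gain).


FCR = feed consumed / weight gained
FCR = 22393 kg / 17230 kg = 1.29965

1.29965


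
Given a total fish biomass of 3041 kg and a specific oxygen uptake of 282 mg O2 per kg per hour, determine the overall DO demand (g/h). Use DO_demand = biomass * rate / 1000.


Total O2 consumption (mg/h) = 3041 kg * 282 mg/(kg*h) = 857562 mg/h
Convert to g/h: 857562 / 1000 = 857.562 g/h

857.562 g/h


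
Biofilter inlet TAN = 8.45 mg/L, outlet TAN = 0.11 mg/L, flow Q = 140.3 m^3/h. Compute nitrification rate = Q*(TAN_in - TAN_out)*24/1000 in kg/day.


Concentration drop: TAN_in - TAN_out = 8.45 - 0.11 = 8.34 mg/L
Hourly TAN removed = Q * dTAN = 140.3 m^3/h * 8.34 mg/L = 1170.102 g/h  (m^3/h * mg/L = g/h)
Daily TAN removed = 1170.102 * 24 = 28082.448 g/day
Convert to kg/day: 28082.448 / 1000 = 28.082448 kg/day

28.082448 kg/day


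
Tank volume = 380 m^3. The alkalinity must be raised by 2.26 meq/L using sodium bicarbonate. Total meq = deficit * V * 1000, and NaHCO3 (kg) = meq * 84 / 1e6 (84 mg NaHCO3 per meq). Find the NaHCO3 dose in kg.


Tank volume in L = 380 m^3 * 1000 = 380000 L
Total meq required = 2.26 meq/L * 380000 L = 858800 meq
NaHCO3 mass = 858800 meq * 84 mg/meq / 1e6 = 72.1392 kg

72.1392 kg


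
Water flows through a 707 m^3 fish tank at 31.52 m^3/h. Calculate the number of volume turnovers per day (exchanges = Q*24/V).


Daily flow volume = 31.52 m^3/h * 24 h = 756.48 m^3/day
Exchanges = daily flow / tank volume = 756.48 / 707 = 1.06999 exchanges/day

1.06999 exchanges/day


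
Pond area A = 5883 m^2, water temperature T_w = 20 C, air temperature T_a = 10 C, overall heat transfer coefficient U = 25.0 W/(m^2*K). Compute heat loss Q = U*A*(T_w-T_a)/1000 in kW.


Temperature difference dT = 20 - 10 = 10 K
Heat loss (W) = U * A * dT = 25.0 * 5883 * 10 = 1470750 W
Convert to kW: 1470750 / 1000 = 1470.75 kW

1470.75 kW


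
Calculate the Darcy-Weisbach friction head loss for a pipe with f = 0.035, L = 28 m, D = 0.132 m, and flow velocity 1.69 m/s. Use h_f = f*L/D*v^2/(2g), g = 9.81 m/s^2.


v^2 = 1.69^2 = 2.8561 m^2/s^2
L/D = 28/0.132 = 212.12121
h_f = f*(L/D)*v^2/(2g) = 0.035 * 212.12121 * 2.8561 / 19.62 = 1.08075 m

1.08075 m


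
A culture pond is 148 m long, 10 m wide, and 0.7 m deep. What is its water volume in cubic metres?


Base area = L * W = 148 * 10 = 1480 m^2
Volume = area * depth = 1480 * 0.7 = 1036 m^3

1036 m^3


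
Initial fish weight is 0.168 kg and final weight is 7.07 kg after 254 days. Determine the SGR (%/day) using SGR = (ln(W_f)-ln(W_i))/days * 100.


ln(W_f) = ln(7.07) = 1.9558605
ln(W_i) = ln(0.168) = -1.7837913
ln(W_f) - ln(W_i) = 1.9558605 - -1.7837913 = 3.7396518
SGR = 3.7396518 / 254 * 100 = 1.4723 %/day

1.4723 %/day


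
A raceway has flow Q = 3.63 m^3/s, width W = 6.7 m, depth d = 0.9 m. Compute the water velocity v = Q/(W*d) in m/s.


Cross-sectional area = W * d = 6.7 * 0.9 = 6.03 m^2
Velocity = Q / A = 3.63 / 6.03 = 0.60199 m/s

0.60199 m/s


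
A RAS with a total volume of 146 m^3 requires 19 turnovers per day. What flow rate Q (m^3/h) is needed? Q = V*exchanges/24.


Daily recirculation volume = 146 m^3 * 19 = 2774 m^3/day
Flow rate Q = daily volume / 24 h = 2774 / 24 = 115.583 m^3/h

115.583 m^3/h


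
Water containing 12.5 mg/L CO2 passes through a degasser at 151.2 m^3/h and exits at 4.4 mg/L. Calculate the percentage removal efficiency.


CO2_out / CO2_in = 4.4 / 12.5 = 0.352
Fraction remaining = 0.352
efficiency = (1 - 0.352) * 100 = 64.8 %

64.8 %


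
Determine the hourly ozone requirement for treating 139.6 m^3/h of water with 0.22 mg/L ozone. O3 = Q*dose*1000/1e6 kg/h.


O3 demand (mg/h) = Q * dose * 1000 = 139.6 * 0.22 * 1000 = 30712 mg/h
Convert mg to kg: 30712 / 1e6 = 0.030712 kg/h

0.030712 kg/h


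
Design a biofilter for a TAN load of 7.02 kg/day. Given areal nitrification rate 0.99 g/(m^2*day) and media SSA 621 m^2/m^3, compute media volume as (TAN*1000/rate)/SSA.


A = 7.02*1000 / 0.99 = 7090.9091 m^2
V = 7090.9091 / 621 = 11.4185

11.4185 m^3


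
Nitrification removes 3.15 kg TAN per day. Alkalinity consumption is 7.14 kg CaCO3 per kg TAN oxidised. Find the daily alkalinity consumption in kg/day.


Alkalinity factor: 7.14 kg CaCO3 consumed per kg TAN nitrified
alk = 3.15 kg TAN * 7.14 = 22.491 kg CaCO3/day

22.491 kg CaCO3/day


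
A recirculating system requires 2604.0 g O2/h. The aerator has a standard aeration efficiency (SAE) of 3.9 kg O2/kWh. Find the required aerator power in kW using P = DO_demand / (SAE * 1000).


SAE in g O2/kWh = 3.9 * 1000 = 3900 g/kWh
P = DO_demand / SAE_g = 2604.0 / 3900 = 0.667692 kW

0.667692 kW


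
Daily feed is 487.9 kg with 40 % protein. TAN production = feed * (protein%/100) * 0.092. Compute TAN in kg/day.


Protein in feed = 487.9 * 40/100 = 195.16 kg/day
TAN = protein * 0.092 = 195.16 * 0.092 = 17.95472 kg/day

17.95472 kg/day


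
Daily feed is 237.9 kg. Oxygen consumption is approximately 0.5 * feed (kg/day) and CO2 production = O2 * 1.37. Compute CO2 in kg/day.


O2 = 237.9 * 0.5 = 118.95
CO2 = 118.95 * 1.37 = 162.9615

162.9615 kg/day


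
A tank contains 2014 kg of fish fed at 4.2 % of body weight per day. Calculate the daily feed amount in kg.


Feeding rate fraction = 4.2% / 100 = 0.042
Daily feed = 2014 kg * 0.042 = 84.588 kg/day

84.588 kg/day


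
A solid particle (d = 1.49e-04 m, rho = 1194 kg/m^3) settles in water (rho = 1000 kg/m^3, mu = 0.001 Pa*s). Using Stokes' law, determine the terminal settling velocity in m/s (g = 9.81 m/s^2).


Density difference: rho_p - rho_f = 1194 - 1000 = 194 kg/m^3
d^2 = (1.49e-04)^2 = 2.2201e-08 m^2
Numerator = (rho_p - rho_f) * g * d^2 = 194 * 9.81 * 2.2201e-08 = 4.2251611e-05
Denominator = 18 * mu = 18 * 0.001 = 0.018
v_s = 4.2251611e-05 / 0.018 = 0.00234731 m/s
Check: Re = rho_f * v_s * d / mu = 1000 * 0.00234731 * 1.49e-04 / 0.001 = 0.35 < 1, so Stokes' law applies.

0.00234731 m/s


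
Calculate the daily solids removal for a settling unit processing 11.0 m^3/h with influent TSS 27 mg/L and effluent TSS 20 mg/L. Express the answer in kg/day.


Concentration drop: TSS_in - TSS_out = 27 - 20 = 7 mg/L
Hourly solids removed = Q * dTSS = 11.0 m^3/h * 7 mg/L = 77 g/h  (m^3/h * mg/L = g/h)
Daily solids removed = 77 * 24 = 1848 g/day
Convert g to kg: 1848 / 1000 = 1.848 kg/day

1.848 kg/day


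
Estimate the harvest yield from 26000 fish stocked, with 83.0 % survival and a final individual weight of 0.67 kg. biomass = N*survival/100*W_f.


Survivors = 26000 * 83.0/100 = 21580 fish
Harvest biomass = survivors * W_f = 21580 * 0.67 = 14458.6 kg

14458.6 kg


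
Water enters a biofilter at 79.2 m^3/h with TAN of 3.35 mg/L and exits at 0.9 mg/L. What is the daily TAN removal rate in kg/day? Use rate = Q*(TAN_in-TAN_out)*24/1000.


Concentration drop: TAN_in - TAN_out = 3.35 - 0.9 = 2.45 mg/L
Hourly TAN removed = Q * dTAN = 79.2 m^3/h * 2.45 mg/L = 194.04 g/h  (m^3/h * mg/L = g/h)
Daily TAN removed = 194.04 * 24 = 4656.96 g/day
Convert to kg/day: 4656.96 / 1000 = 4.65696 kg/day

4.65696 kg/day


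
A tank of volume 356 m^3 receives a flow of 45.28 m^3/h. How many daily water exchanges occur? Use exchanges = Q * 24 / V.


Daily flow volume = 45.28 m^3/h * 24 h = 1086.72 m^3/day
Exchanges = daily flow / tank volume = 1086.72 / 356 = 3.05258 exchanges/day

3.05258 exchanges/day


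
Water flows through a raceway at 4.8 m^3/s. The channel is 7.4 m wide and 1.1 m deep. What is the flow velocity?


Cross-sectional area = W * d = 7.4 * 1.1 = 8.14 m^2
Velocity = Q / A = 4.8 / 8.14 = 0.589681 m/s

0.589681 m/s


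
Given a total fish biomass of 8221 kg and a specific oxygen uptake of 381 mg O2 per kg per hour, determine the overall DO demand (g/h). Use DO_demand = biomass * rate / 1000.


Total O2 consumption (mg/h) = 8221 kg * 381 mg/(kg*h) = 3132201 mg/h
Convert to g/h: 3132201 / 1000 = 3132.201 g/h

3132.201 g/h


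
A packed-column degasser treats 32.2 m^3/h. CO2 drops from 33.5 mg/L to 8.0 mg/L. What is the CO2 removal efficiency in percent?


CO2_out / CO2_in = 8.0 / 33.5 = 0.23880597
Fraction remaining = 0.23880597
efficiency = (1 - 0.23880597) * 100 = 76.1194 %

76.1194 %


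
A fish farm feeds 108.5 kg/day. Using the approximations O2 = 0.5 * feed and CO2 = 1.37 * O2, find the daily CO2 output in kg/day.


O2 = 108.5 * 0.5 = 54.25
CO2 = 54.25 * 1.37 = 74.3225

74.3225 kg/day


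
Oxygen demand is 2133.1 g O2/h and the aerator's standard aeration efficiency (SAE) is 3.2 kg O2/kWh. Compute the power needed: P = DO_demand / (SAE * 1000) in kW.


SAE in g O2/kWh = 3.2 * 1000 = 3200 g/kWh
P = DO_demand / SAE_g = 2133.1 / 3200 = 0.666594 kW

0.666594 kW


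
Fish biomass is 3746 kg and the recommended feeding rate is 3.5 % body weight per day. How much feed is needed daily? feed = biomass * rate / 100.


Feeding rate fraction = 3.5% / 100 = 0.035
Daily feed = 3746 kg * 0.035 = 131.11 kg/day

131.11 kg/day


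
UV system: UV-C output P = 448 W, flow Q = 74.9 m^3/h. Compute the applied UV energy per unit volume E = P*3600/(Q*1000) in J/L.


Energy delivered per hour = 448 W * 3600 s = 1612800 J/h
Volume treated per hour = 74.9 m^3/h * 1000 = 74900 L/h
dose = 1612800 / 74900 = 21.5327 J/L

21.5327 J/L


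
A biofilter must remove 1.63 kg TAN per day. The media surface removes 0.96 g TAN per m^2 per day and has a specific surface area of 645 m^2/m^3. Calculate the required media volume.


A = 1.63*1000 / 0.96 = 1697.9167 m^2
V = 1697.9167 / 645 = 2.63243

2.63243 m^3


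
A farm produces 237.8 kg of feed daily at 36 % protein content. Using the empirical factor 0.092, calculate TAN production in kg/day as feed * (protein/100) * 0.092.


Protein in feed = 237.8 * 36/100 = 85.608 kg/day
TAN = protein * 0.092 = 85.608 * 0.092 = 7.875936 kg/day

7.875936 kg/day


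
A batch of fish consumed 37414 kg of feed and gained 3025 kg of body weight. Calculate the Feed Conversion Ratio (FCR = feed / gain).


FCR = feed consumed / weight gained
FCR = 37414 kg / 3025 kg = 12.3683

12.3683


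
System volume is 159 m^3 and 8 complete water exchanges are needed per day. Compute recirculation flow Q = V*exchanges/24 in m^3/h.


Daily recirculation volume = 159 m^3 * 8 = 1272 m^3/day
Flow rate Q = daily volume / 24 h = 1272 / 24 = 53 m^3/h

53 m^3/h


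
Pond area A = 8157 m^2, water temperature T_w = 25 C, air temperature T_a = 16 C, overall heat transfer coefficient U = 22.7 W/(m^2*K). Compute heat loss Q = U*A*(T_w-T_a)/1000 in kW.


Temperature difference dT = 25 - 16 = 9 K
Heat loss (W) = U * A * dT = 22.7 * 8157 * 9 = 1666475.1 W
Convert to kW: 1666475.1 / 1000 = 1666.4751 kW

1666.4751 kW


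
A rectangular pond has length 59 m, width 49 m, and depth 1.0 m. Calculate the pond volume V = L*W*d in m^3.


Base area = L * W = 59 * 49 = 2891 m^2
Volume = area * depth = 2891 * 1.0 = 2891 m^3

2891 m^3


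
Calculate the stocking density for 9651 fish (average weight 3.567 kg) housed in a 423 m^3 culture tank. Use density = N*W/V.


Total biomass = 9651 fish * 3.567 kg = 34425.117 kg
Density = total biomass / volume = 34425.117 / 423 = 81.3833 kg/m^3

81.3833 kg/m^3


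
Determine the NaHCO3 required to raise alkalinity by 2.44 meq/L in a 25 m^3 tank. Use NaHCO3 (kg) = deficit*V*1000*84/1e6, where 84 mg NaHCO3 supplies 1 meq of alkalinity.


Tank volume in L = 25 m^3 * 1000 = 25000 L
Total meq required = 2.44 meq/L * 25000 L = 61000 meq
NaHCO3 mass = 61000 meq * 84 mg/meq / 1e6 = 5.124 kg

5.124 kg


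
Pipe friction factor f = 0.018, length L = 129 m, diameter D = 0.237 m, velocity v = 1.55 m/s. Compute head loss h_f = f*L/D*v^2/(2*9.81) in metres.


v^2 = 1.55^2 = 2.4025 m^2/s^2
L/D = 129/0.237 = 544.3038
h_f = f*(L/D)*v^2/(2g) = 0.018 * 544.3038 * 2.4025 / 19.62 = 1.19972 m

1.19972 m


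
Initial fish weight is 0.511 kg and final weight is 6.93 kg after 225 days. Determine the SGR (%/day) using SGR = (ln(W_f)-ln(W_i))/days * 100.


ln(W_f) = ln(6.93) = 1.9358598
ln(W_i) = ln(0.511) = -0.67138569
ln(W_f) - ln(W_i) = 1.9358598 - -0.67138569 = 2.6072455
SGR = 2.6072455 / 225 * 100 = 1.15878 %/day

1.15878 %/day


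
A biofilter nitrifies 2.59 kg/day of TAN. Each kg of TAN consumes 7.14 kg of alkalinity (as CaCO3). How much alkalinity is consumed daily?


Alkalinity factor: 7.14 kg CaCO3 consumed per kg TAN nitrified
alk = 2.59 kg TAN * 7.14 = 18.4926 kg CaCO3/day

18.4926 kg CaCO3/day


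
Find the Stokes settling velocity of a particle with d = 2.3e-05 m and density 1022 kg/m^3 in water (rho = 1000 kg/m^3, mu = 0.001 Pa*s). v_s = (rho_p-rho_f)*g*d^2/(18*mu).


Density difference: rho_p - rho_f = 1022 - 1000 = 22 kg/m^3
d^2 = (2.3e-05)^2 = 5.29e-10 m^2
Numerator = (rho_p - rho_f) * g * d^2 = 22 * 9.81 * 5.29e-10 = 1.1416878e-07
Denominator = 18 * mu = 18 * 0.001 = 0.018
v_s = 1.1416878e-07 / 0.018 = 6.34271e-06 m/s
Check: Re = rho_f * v_s * d / mu = 1000 * 6.34271e-06 * 2.3e-05 / 0.001 = 1.46e-04 < 1, so Stokes' law applies.

6.34271e-06 m/s


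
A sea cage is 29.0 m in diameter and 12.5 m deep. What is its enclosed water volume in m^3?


r = d/2 = 29.0/2 = 14.5 m
Base area = pi*r^2 = pi*14.5^2 = 660.51986 m^2
Volume = 660.51986 * 12.5 = 8256.5 m^3

8256.5 m^3


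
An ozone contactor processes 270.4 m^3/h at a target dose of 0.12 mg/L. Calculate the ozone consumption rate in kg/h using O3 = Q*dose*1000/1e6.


O3 demand (mg/h) = Q * dose * 1000 = 270.4 * 0.12 * 1000 = 32448 mg/h
Convert mg to kg: 32448 / 1e6 = 0.032448 kg/h

0.032448 kg/h


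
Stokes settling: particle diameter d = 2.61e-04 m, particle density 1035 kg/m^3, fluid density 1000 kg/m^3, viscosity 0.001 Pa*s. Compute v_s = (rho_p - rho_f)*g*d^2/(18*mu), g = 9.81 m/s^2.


Density difference: rho_p - rho_f = 1035 - 1000 = 35 kg/m^3
d^2 = (2.61e-04)^2 = 6.8121e-08 m^2
Numerator = (rho_p - rho_f) * g * d^2 = 35 * 9.81 * 6.8121e-08 = 2.3389345e-05
Denominator = 18 * mu = 18 * 0.001 = 0.018
v_s = 2.3389345e-05 / 0.018 = 0.00129941 m/s
Check: Re = rho_f * v_s * d / mu = 1000 * 0.00129941 * 2.61e-04 / 0.001 = 0.339 < 1, so Stokes' law applies.

0.00129941 m/s


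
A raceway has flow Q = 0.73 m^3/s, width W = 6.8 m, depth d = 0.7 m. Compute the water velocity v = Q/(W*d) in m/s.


Cross-sectional area = W * d = 6.8 * 0.7 = 4.76 m^2
Velocity = Q / A = 0.73 / 4.76 = 0.153361 m/s

0.153361 m/s


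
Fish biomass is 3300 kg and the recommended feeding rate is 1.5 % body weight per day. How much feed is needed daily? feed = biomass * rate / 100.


Feeding rate fraction = 1.5% / 100 = 0.015
Daily feed = 3300 kg * 0.015 = 49.5 kg/day

49.5 kg/day


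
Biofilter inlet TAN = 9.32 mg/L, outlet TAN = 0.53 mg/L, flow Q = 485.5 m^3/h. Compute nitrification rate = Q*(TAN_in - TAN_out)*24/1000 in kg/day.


Concentration drop: TAN_in - TAN_out = 9.32 - 0.53 = 8.79 mg/L
Hourly TAN removed = Q * dTAN = 485.5 m^3/h * 8.79 mg/L = 4267.545 g/h  (m^3/h * mg/L = g/h)
Daily TAN removed = 4267.545 * 24 = 102421.08 g/day
Convert to kg/day: 102421.08 / 1000 = 102.42108 kg/day

102.42108 kg/day


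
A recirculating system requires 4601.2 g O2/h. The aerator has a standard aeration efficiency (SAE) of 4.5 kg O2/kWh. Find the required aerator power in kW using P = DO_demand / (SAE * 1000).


SAE in g O2/kWh = 4.5 * 1000 = 4500 g/kWh
P = DO_demand / SAE_g = 4601.2 / 4500 = 1.02249 kW

1.02249 kW


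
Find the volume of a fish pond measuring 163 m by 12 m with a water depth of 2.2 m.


Base area = L * W = 163 * 12 = 1956 m^2
Volume = area * depth = 1956 * 2.2 = 4303.2 m^3

4303.2 m^3


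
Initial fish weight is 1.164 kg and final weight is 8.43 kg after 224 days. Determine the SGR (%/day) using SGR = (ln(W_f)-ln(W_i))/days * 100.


ln(W_f) = ln(8.43) = 2.1317968
ln(W_i) = ln(1.164) = 0.15186235
ln(W_f) - ln(W_i) = 2.1317968 - 0.15186235 = 1.9799345
SGR = 1.9799345 / 224 * 100 = 0.883899 %/day

0.883899 %/day


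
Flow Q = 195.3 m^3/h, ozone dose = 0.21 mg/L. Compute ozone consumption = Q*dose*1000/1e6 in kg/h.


O3 demand (mg/h) = Q * dose * 1000 = 195.3 * 0.21 * 1000 = 41013 mg/h
Convert mg to kg: 41013 / 1e6 = 0.041013 kg/h

0.041013 kg/h


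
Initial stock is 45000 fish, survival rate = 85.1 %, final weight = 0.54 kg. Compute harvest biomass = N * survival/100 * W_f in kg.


Survivors = 45000 * 85.1/100 = 38295 fish
Harvest biomass = survivors * W_f = 38295 * 0.54 = 20679.3 kg

20679.3 kg


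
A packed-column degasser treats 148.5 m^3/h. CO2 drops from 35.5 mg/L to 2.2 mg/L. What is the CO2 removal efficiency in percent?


CO2_out / CO2_in = 2.2 / 35.5 = 0.061971831
Fraction remaining = 0.061971831
efficiency = (1 - 0.061971831) * 100 = 93.8028 %

93.8028 %


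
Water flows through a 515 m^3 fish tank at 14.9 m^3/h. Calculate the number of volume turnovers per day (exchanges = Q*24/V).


Daily flow volume = 14.9 m^3/h * 24 h = 357.6 m^3/day
Exchanges = daily flow / tank volume = 357.6 / 515 = 0.694369 exchanges/day

0.694369 exchanges/day


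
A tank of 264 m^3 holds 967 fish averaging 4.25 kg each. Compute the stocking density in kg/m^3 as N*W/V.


Total biomass = 967 fish * 4.25 kg = 4109.75 kg
Density = total biomass / volume = 4109.75 / 264 = 15.5672 kg/m^3

15.5672 kg/m^3


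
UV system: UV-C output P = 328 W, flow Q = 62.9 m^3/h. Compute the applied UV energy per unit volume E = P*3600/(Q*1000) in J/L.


Energy delivered per hour = 328 W * 3600 s = 1180800 J/h
Volume treated per hour = 62.9 m^3/h * 1000 = 62900 L/h
dose = 1180800 / 62900 = 18.7727 J/L

18.7727 J/L


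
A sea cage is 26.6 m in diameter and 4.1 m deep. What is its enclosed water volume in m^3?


r = d/2 = 26.6/2 = 13.3 m
Base area = pi*r^2 = pi*13.3^2 = 555.71632 m^2
Volume = 555.71632 * 4.1 = 2278.44 m^3

2278.44 m^3


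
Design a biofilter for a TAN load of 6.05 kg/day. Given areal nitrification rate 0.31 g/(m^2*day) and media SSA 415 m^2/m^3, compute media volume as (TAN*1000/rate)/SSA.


A = 6.05*1000 / 0.31 = 19516.129 m^2
V = 19516.129 / 415 = 47.0268

47.0268 m^3


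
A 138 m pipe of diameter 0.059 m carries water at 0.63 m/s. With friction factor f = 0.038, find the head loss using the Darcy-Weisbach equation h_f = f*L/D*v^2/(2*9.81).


v^2 = 0.63^2 = 0.3969 m^2/s^2
L/D = 138/0.059 = 2338.9831
h_f = f*(L/D)*v^2/(2g) = 0.038 * 2338.9831 * 0.3969 / 19.62 = 1.79801 m

1.79801 m


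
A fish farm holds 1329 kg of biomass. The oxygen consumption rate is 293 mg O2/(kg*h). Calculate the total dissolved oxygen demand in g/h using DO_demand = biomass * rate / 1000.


Total O2 consumption (mg/h) = 1329 kg * 293 mg/(kg*h) = 389397 mg/h
Convert to g/h: 389397 / 1000 = 389.397 g/h

389.397 g/h


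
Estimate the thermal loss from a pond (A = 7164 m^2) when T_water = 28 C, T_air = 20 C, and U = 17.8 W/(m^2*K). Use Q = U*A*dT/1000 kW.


Temperature difference dT = 28 - 20 = 8 K
Heat loss (W) = U * A * dT = 17.8 * 7164 * 8 = 1020153.6 W
Convert to kW: 1020153.6 / 1000 = 1020.1536 kW

1020.1536 kW


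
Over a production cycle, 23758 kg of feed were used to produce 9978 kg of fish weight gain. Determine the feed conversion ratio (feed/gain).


FCR = feed consumed / weight gained
FCR = 23758 kg / 9978 kg = 2.38104

2.38104


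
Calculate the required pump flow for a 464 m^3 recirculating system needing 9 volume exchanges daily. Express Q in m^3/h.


Daily recirculation volume = 464 m^3 * 9 = 4176 m^3/day
Flow rate Q = daily volume / 24 h = 4176 / 24 = 174 m^3/h

174 m^3/h


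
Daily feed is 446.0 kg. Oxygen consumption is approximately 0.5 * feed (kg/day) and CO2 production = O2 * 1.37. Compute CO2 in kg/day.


O2 = 446.0 * 0.5 = 223
CO2 = 223 * 1.37 = 305.51

305.51 kg/day


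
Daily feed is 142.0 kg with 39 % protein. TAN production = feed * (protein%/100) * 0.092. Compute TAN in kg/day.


Protein in feed = 142.0 * 39/100 = 55.38 kg/day
TAN = protein * 0.092 = 55.38 * 0.092 = 5.09496 kg/day

5.09496 kg/day


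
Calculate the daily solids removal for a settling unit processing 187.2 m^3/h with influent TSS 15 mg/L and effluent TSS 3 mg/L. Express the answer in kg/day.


Concentration drop: TSS_in - TSS_out = 15 - 3 = 12 mg/L
Hourly solids removed = Q * dTSS = 187.2 m^3/h * 12 mg/L = 2246.4 g/h  (m^3/h * mg/L = g/h)
Daily solids removed = 2246.4 * 24 = 53913.6 g/day
Convert g to kg: 53913.6 / 1000 = 53.9136 kg/day

53.9136 kg/day


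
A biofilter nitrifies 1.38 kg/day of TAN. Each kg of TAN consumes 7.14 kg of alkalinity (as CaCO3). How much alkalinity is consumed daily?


Alkalinity factor: 7.14 kg CaCO3 consumed per kg TAN nitrified
alk = 1.38 kg TAN * 7.14 = 9.8532 kg CaCO3/day

9.8532 kg CaCO3/day


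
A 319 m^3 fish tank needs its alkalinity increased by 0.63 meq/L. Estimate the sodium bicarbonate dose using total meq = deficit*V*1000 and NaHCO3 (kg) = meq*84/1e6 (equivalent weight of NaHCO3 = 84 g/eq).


Tank volume in L = 319 m^3 * 1000 = 319000 L
Total meq required = 0.63 meq/L * 319000 L = 200970 meq
NaHCO3 mass = 200970 meq * 84 mg/meq / 1e6 = 16.8815 kg

16.8815 kg


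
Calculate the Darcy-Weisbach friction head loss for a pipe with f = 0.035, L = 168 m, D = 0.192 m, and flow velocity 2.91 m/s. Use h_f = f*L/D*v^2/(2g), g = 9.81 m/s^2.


v^2 = 2.91^2 = 8.4681 m^2/s^2
L/D = 168/0.192 = 875
h_f = f*(L/D)*v^2/(2g) = 0.035 * 875 * 8.4681 / 19.62 = 13.2179 m

13.2179 m


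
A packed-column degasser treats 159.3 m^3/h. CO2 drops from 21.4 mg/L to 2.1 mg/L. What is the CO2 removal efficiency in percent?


CO2_out / CO2_in = 2.1 / 21.4 = 0.098130841
Fraction remaining = 0.098130841
efficiency = (1 - 0.098130841) * 100 = 90.1869 %

90.1869 %


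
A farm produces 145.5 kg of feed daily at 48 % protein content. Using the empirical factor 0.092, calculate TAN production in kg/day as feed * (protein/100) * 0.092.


Protein in feed = 145.5 * 48/100 = 69.84 kg/day
TAN = protein * 0.092 = 69.84 * 0.092 = 6.42528 kg/day

6.42528 kg/day


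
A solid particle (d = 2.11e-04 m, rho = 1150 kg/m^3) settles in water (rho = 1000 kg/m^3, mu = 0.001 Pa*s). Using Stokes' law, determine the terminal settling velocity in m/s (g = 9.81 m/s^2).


Density difference: rho_p - rho_f = 1150 - 1000 = 150 kg/m^3
d^2 = (2.11e-04)^2 = 4.4521e-08 m^2
Numerator = (rho_p - rho_f) * g * d^2 = 150 * 9.81 * 4.4521e-08 = 6.5512652e-05
Denominator = 18 * mu = 18 * 0.001 = 0.018
v_s = 6.5512652e-05 / 0.018 = 0.00363959 m/s
Check: Re = rho_f * v_s * d / mu = 1000 * 0.00363959 * 2.11e-04 / 0.001 = 0.768 < 1, so Stokes' law applies.

0.00363959 m/s


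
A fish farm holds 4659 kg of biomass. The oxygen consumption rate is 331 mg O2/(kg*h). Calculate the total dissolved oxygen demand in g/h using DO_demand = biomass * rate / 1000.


Total O2 consumption (mg/h) = 4659 kg * 331 mg/(kg*h) = 1542129 mg/h
Convert to g/h: 1542129 / 1000 = 1542.129 g/h

1542.129 g/h


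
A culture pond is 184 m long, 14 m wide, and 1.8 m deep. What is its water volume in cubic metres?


Base area = L * W = 184 * 14 = 2576 m^2
Volume = area * depth = 2576 * 1.8 = 4636.8 m^3

4636.8 m^3


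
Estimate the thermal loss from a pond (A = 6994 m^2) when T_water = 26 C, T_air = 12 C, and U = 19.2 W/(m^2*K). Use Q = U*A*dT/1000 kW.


Temperature difference dT = 26 - 12 = 14 K
Heat loss (W) = U * A * dT = 19.2 * 6994 * 14 = 1879987.2 W
Convert to kW: 1879987.2 / 1000 = 1879.9872 kW

1879.9872 kW


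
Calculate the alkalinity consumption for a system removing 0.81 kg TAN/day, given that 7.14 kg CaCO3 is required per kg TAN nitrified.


Alkalinity factor: 7.14 kg CaCO3 consumed per kg TAN nitrified
alk = 0.81 kg TAN * 7.14 = 5.7834 kg CaCO3/day

5.7834 kg CaCO3/day


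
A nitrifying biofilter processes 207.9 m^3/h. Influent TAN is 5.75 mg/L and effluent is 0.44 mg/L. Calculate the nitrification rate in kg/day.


Concentration drop: TAN_in - TAN_out = 5.75 - 0.44 = 5.31 mg/L
Hourly TAN removed = Q * dTAN = 207.9 m^3/h * 5.31 mg/L = 1103.949 g/h  (m^3/h * mg/L = g/h)
Daily TAN removed = 1103.949 * 24 = 26494.776 g/day
Convert to kg/day: 26494.776 / 1000 = 26.494776 kg/day

26.494776 kg/day


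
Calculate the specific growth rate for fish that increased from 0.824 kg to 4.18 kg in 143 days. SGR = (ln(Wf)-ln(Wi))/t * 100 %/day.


ln(W_f) = ln(4.18) = 1.4303112
ln(W_i) = ln(0.824) = -0.19358475
ln(W_f) - ln(W_i) = 1.4303112 - -0.19358475 = 1.623896
SGR = 1.623896 / 143 * 100 = 1.13559 %/day

1.13559 %/day


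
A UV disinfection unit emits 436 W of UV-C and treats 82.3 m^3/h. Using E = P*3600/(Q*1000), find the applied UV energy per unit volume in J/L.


Energy delivered per hour = 436 W * 3600 s = 1569600 J/h
Volume treated per hour = 82.3 m^3/h * 1000 = 82300 L/h
dose = 1569600 / 82300 = 19.0717 J/L

19.0717 J/L


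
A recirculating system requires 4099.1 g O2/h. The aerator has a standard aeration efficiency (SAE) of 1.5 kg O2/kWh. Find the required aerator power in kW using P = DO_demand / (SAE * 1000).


SAE in g O2/kWh = 1.5 * 1000 = 1500 g/kWh
P = DO_demand / SAE_g = 4099.1 / 1500 = 2.73273 kW

2.73273 kW


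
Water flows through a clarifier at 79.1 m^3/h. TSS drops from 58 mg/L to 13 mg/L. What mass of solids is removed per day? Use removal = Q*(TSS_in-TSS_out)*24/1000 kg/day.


Concentration drop: TSS_in - TSS_out = 58 - 13 = 45 mg/L
Hourly solids removed = Q * dTSS = 79.1 m^3/h * 45 mg/L = 3559.5 g/h  (m^3/h * mg/L = g/h)
Daily solids removed = 3559.5 * 24 = 85428 g/day
Convert g to kg: 85428 / 1000 = 85.428 kg/day

85.428 kg/day


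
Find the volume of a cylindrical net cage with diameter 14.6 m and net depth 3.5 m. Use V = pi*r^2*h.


r = d/2 = 14.6/2 = 7.3 m
Base area = pi*r^2 = pi*7.3^2 = 167.41547 m^2
Volume = 167.41547 * 3.5 = 585.954 m^3

585.954 m^3


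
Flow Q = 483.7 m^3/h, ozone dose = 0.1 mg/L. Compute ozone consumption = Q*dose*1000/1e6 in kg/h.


O3 demand (mg/h) = Q * dose * 1000 = 483.7 * 0.1 * 1000 = 48370 mg/h
Convert mg to kg: 48370 / 1e6 = 0.04837 kg/h

0.04837 kg/h


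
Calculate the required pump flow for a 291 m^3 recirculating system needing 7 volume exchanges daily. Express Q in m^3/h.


Daily recirculation volume = 291 m^3 * 7 = 2037 m^3/day
Flow rate Q = daily volume / 24 h = 2037 / 24 = 84.875 m^3/h

84.875 m^3/h
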